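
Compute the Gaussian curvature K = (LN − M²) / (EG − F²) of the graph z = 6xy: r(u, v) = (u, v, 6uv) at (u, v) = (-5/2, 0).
K = -9/12769

Coefficients of the first fundamental form: E = 36*v^2 + 1, F = 36*u*v, G = 36*u^2 + 1.
Coefficients of the second fundamental form: L = 0, M = 6/sqrt(36*u^2 + 36*v^2 + 1), N = 0.
Assemble K = (LN − M²)/(EG − F²) = -36/(1296*u^4 + 2592*u^2*v^2 + 72*u^2 + 1296*v^4 + 72*v^2 + 1). At (u, v) = (-5/2, 0): K = -9/12769.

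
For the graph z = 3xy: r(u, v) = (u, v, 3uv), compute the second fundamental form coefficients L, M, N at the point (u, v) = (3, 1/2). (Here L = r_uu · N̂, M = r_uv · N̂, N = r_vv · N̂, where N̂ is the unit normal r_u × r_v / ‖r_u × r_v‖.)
L = 0;  M = 6*sqrt(337)/337;  N = 0

Compute the unit normal N̂(u, v) = (-3*v/sqrt(9*u^2 + 9*v^2 + 1), -3*u/sqrt(9*u^2 + 9*v^2 + 1), 1/sqrt(9*u^2 + 9*v^2 + 1)), and the second partials r_uu, r_uv, r_vv. Take dot products:
  L(u, v) = r_uu · N̂ = 0,
  M(u, v) = r_uv · N̂ = 3/sqrt(9*u^2 + 9*v^2 + 1),
  N(u, v) = r_vv · N̂ = 0.
Evaluating at (u, v) = (3, 1/2):
  L = 0, M = 6*sqrt(337)/337, N = 0.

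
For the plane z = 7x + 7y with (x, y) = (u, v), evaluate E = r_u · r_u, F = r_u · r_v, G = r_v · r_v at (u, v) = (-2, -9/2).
E = 50;  F = 49;  G = 50

Partials: r_u = (1, 0, 7), r_v = (0, 1, 7). As functions of (u, v):
  E = r_u · r_u = 50,
  F = r_u · r_v = 49,
  G = r_v · r_v = 50.
Evaluating at (u, v) = (-2, -9/2): E = 50, F = 49, G = 50.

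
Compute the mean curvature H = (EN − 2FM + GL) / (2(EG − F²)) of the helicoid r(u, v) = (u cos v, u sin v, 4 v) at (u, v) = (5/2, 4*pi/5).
H = 0

With E = 1, F = 0, G = u^2 + 16, L = 0, M = -4/sqrt(u^2 + 16), N = 0, assemble
  H = (EN − 2FM + GL) / (2(EG − F²)) = 0.
At (u, v) = (5/2, 4*pi/5): H = 0.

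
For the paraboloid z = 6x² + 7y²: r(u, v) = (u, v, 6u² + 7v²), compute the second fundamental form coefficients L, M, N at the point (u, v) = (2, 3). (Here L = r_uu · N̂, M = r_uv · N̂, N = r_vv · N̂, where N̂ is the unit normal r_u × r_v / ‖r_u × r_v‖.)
L = 12*sqrt(2341)/2341;  M = 0;  N = 14*sqrt(2341)/2341

Compute the unit normal N̂(u, v) = (-12*u/sqrt(144*u^2 + 196*v^2 + 1), -14*v/sqrt(144*u^2 + 196*v^2 + 1), 1/sqrt(144*u^2 + 196*v^2 + 1)), and the second partials r_uu, r_uv, r_vv. Take dot products:
  L(u, v) = r_uu · N̂ = 12/sqrt(144*u^2 + 196*v^2 + 1),
  M(u, v) = r_uv · N̂ = 0,
  N(u, v) = r_vv · N̂ = 14/sqrt(144*u^2 + 196*v^2 + 1).
Evaluating at (u, v) = (2, 3):
  L = 12*sqrt(2341)/2341, M = 0, N = 14*sqrt(2341)/2341.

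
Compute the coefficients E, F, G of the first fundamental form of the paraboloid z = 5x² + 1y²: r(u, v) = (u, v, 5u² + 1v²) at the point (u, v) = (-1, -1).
E = 101;  F = 20;  G = 5

Partials: r_u = (1, 0, 10*u), r_v = (0, 1, 2*v). As functions of (u, v):
  E = r_u · r_u = 100*u^2 + 1,
  F = r_u · r_v = 20*u*v,
  G = r_v · r_v = 4*v^2 + 1.
Evaluating at (u, v) = (-1, -1): E = 101, F = 20, G = 5.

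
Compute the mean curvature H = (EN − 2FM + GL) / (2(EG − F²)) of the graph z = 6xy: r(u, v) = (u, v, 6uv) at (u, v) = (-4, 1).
H = 864*sqrt(613)/375769

With E = 36*v^2 + 1, F = 36*u*v, G = 36*u^2 + 1, L = 0, M = 6/sqrt(36*u^2 + 36*v^2 + 1), N = 0, assemble
  H = (EN − 2FM + GL) / (2(EG − F²)) = -216*u*v/(36*u^2 + 36*v^2 + 1)^(3/2).
At (u, v) = (-4, 1): H = 864*sqrt(613)/375769.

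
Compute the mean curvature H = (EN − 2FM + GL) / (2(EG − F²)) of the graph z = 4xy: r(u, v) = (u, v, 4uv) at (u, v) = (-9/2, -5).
H = -288*sqrt(29)/21025

With E = 16*v^2 + 1, F = 16*u*v, G = 16*u^2 + 1, L = 0, M = 4/sqrt(16*u^2 + 16*v^2 + 1), N = 0, assemble
  H = (EN − 2FM + GL) / (2(EG − F²)) = -64*u*v/(16*u^2 + 16*v^2 + 1)^(3/2).
At (u, v) = (-9/2, -5): H = -288*sqrt(29)/21025.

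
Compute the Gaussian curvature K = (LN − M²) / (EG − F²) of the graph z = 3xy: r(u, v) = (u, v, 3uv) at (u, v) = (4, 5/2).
K = -144/648025

Coefficients of the first fundamental form: E = 9*v^2 + 1, F = 9*u*v, G = 9*u^2 + 1.
Coefficients of the second fundamental form: L = 0, M = 3/sqrt(9*u^2 + 9*v^2 + 1), N = 0.
Assemble K = (LN − M²)/(EG − F²) = -9/(81*u^4 + 162*u^2*v^2 + 18*u^2 + 81*v^4 + 18*v^2 + 1). At (u, v) = (4, 5/2): K = -144/648025.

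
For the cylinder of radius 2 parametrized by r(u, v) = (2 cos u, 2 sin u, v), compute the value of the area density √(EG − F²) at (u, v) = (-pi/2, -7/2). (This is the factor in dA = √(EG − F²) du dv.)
√(EG − F²)|_{(-pi/2, -7/2)} = 2

E = 4, F = 0, G = 1, so EG − F² = 4. Taking the positive square root: √(EG − F²) = 2. At (u, v) = (-pi/2, -7/2): 2.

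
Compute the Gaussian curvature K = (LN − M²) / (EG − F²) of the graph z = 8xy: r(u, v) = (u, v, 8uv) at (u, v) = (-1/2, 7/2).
K = -64/641601

Coefficients of the first fundamental form: E = 64*v^2 + 1, F = 64*u*v, G = 64*u^2 + 1.
Coefficients of the second fundamental form: L = 0, M = 8/sqrt(64*u^2 + 64*v^2 + 1), N = 0.
Assemble K = (LN − M²)/(EG − F²) = -64/(4096*u^4 + 8192*u^2*v^2 + 128*u^2 + 4096*v^4 + 128*v^2 + 1). At (u, v) = (-1/2, 7/2): K = -64/641601.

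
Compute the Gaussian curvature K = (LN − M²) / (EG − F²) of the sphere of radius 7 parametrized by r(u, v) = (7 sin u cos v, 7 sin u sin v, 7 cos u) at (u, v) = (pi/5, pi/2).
K = 1/49

Coefficients of the first fundamental form: E = 49, F = 0, G = 49*sin(u)^2.
Coefficients of the second fundamental form: L = -7*sin(u)/Abs(sin(u)), M = 0, N = -7*sin(u)^3/Abs(sin(u)).
Assemble K = (LN − M²)/(EG − F²) = 1/49. At (u, v) = (pi/5, pi/2): K = 1/49.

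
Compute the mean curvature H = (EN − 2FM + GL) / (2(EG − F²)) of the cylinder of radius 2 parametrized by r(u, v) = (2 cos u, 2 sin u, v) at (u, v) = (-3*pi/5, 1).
H = -1/4

With E = 4, F = 0, G = 1, L = -2, M = 0, N = 0, assemble
  H = (EN − 2FM + GL) / (2(EG − F²)) = -1/4.
At (u, v) = (-3*pi/5, 1): H = -1/4.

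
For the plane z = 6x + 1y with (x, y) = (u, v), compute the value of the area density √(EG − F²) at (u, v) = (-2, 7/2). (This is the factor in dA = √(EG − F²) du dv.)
√(EG − F²)|_{(-2, 7/2)} = sqrt(38)

E = 37, F = 6, G = 2, so EG − F² = 38. Taking the positive square root: √(EG − F²) = sqrt(38). At (u, v) = (-2, 7/2): sqrt(38).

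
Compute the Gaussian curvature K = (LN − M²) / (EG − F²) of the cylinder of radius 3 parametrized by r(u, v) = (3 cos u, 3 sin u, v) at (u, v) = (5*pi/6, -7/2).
K = 0

Coefficients of the first fundamental form: E = 9, F = 0, G = 1.
Coefficients of the second fundamental form: L = -3, M = 0, N = 0.
Assemble K = (LN − M²)/(EG − F²) = 0. At (u, v) = (5*pi/6, -7/2): K = 0.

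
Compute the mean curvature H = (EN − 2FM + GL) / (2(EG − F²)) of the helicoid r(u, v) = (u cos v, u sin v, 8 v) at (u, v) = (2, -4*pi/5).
H = 0

With E = 1, F = 0, G = u^2 + 64, L = 0, M = -8/sqrt(u^2 + 64), N = 0, assemble
  H = (EN − 2FM + GL) / (2(EG − F²)) = 0.
At (u, v) = (2, -4*pi/5): H = 0.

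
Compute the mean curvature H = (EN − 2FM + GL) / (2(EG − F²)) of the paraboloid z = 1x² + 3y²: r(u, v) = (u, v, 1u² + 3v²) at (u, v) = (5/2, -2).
H = 223*sqrt(170)/28900

With E = 4*u^2 + 1, F = 12*u*v, G = 36*v^2 + 1, L = 2/sqrt(4*u^2 + 36*v^2 + 1), M = 0, N = 6/sqrt(4*u^2 + 36*v^2 + 1), assemble
  H = (EN − 2FM + GL) / (2(EG − F²)) = 4*(3*u^2 + 9*v^2 + 1)/(4*u^2 + 36*v^2 + 1)^(3/2).
At (u, v) = (5/2, -2): H = 223*sqrt(170)/28900.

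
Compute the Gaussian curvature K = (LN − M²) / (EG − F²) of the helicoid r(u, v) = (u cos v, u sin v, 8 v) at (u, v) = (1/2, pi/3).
K = -1024/66049

Coefficients of the first fundamental form: E = 1, F = 0, G = u^2 + 64.
Coefficients of the second fundamental form: L = 0, M = -8/sqrt(u^2 + 64), N = 0.
Assemble K = (LN − M²)/(EG − F²) = -64/(u^2 + 64)^2. At (u, v) = (1/2, pi/3): K = -1024/66049.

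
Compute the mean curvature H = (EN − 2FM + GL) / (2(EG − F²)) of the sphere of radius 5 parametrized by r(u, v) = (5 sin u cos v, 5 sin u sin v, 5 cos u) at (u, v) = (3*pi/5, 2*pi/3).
H = -1/5

With E = 25, F = 0, G = 25*sin(u)^2, L = -5*sin(u)/Abs(sin(u)), M = 0, N = -5*sin(u)^3/Abs(sin(u)), assemble
  H = (EN − 2FM + GL) / (2(EG − F²)) = -sin(u)/(5*Abs(sin(u))).
At (u, v) = (3*pi/5, 2*pi/3): H = -1/5.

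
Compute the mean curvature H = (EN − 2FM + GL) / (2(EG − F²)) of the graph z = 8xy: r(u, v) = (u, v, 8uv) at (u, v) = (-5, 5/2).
H = 6400*sqrt(2001)/4004001

With E = 64*v^2 + 1, F = 64*u*v, G = 64*u^2 + 1, L = 0, M = 8/sqrt(64*u^2 + 64*v^2 + 1), N = 0, assemble
  H = (EN − 2FM + GL) / (2(EG − F²)) = -512*u*v/(64*u^2 + 64*v^2 + 1)^(3/2).
At (u, v) = (-5, 5/2): H = 6400*sqrt(2001)/4004001.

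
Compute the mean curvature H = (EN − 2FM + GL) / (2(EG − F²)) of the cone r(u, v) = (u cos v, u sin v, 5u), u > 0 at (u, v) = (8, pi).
H = 5*sqrt(26)/416

With E = 26, F = 0, G = u^2, L = 0, M = 0, N = 5*sqrt(26)*u^2/(26*Abs(u)), assemble
  H = (EN − 2FM + GL) / (2(EG − F²)) = 5*sqrt(26)/(52*Abs(u)).
At (u, v) = (8, pi): H = 5*sqrt(26)/416.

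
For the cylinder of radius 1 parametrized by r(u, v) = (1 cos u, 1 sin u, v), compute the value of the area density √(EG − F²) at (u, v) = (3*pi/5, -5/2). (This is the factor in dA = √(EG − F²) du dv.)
√(EG − F²)|_{(3*pi/5, -5/2)} = 1

E = 1, F = 0, G = 1, so EG − F² = 1. Taking the positive square root: √(EG − F²) = 1. At (u, v) = (3*pi/5, -5/2): 1.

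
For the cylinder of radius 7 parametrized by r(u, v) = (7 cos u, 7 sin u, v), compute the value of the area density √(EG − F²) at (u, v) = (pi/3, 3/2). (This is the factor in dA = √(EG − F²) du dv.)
√(EG − F²)|_{(pi/3, 3/2)} = 7

E = 49, F = 0, G = 1, so EG − F² = 49. Taking the positive square root: √(EG − F²) = 7. At (u, v) = (pi/3, 3/2): 7.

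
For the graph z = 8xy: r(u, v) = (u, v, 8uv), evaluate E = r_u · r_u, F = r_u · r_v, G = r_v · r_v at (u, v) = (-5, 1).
E = 65;  F = -320;  G = 1601

Partials: r_u = (1, 0, 8*v), r_v = (0, 1, 8*u). As functions of (u, v):
  E = r_u · r_u = 64*v^2 + 1,
  F = r_u · r_v = 64*u*v,
  G = r_v · r_v = 64*u^2 + 1.
Evaluating at (u, v) = (-5, 1): E = 65, F = -320, G = 1601.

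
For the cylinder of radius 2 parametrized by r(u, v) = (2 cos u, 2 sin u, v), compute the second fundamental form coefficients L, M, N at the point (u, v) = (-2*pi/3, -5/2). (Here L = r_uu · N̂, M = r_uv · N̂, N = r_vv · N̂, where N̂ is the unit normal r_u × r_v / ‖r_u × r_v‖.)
L = -2;  M = 0;  N = 0

Compute the unit normal N̂(u, v) = (cos(u), sin(u), 0), and the second partials r_uu, r_uv, r_vv. Take dot products:
  L(u, v) = r_uu · N̂ = -2,
  M(u, v) = r_uv · N̂ = 0,
  N(u, v) = r_vv · N̂ = 0.
Evaluating at (u, v) = (-2*pi/3, -5/2):
  L = -2, M = 0, N = 0.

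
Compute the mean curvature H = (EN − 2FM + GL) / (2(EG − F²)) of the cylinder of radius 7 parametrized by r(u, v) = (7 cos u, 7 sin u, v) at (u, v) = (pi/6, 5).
H = -1/14

With E = 49, F = 0, G = 1, L = -7, M = 0, N = 0, assemble
  H = (EN − 2FM + GL) / (2(EG − F²)) = -1/14.
At (u, v) = (pi/6, 5): H = -1/14.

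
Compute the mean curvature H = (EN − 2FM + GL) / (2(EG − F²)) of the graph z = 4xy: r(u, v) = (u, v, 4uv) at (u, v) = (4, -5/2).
H = 640*sqrt(357)/127449

With E = 16*v^2 + 1, F = 16*u*v, G = 16*u^2 + 1, L = 0, M = 4/sqrt(16*u^2 + 16*v^2 + 1), N = 0, assemble
  H = (EN − 2FM + GL) / (2(EG − F²)) = -64*u*v/(16*u^2 + 16*v^2 + 1)^(3/2).
At (u, v) = (4, -5/2): H = 640*sqrt(357)/127449.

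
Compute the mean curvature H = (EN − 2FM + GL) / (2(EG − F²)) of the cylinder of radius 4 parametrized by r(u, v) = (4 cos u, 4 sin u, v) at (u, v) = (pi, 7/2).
H = -1/8

With E = 16, F = 0, G = 1, L = -4, M = 0, N = 0, assemble
  H = (EN − 2FM + GL) / (2(EG − F²)) = -1/8.
At (u, v) = (pi, 7/2): H = -1/8.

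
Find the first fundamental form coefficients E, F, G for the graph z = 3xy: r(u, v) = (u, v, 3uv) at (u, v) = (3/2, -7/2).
E = 445/4;  F = -189/4;  G = 85/4

Partials: r_u = (1, 0, 3*v), r_v = (0, 1, 3*u). As functions of (u, v):
  E = r_u · r_u = 9*v^2 + 1,
  F = r_u · r_v = 9*u*v,
  G = r_v · r_v = 9*u^2 + 1.
Evaluating at (u, v) = (3/2, -7/2): E = 445/4, F = -189/4, G = 85/4.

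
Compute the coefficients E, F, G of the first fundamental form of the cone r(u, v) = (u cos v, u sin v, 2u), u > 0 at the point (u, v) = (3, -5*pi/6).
E = 5;  F = 0;  G = 9

Partials: r_u = (cos(v), sin(v), 2), r_v = (-u*sin(v), u*cos(v), 0). As functions of (u, v):
  E = r_u · r_u = 5,
  F = r_u · r_v = 0,
  G = r_v · r_v = u^2.
Evaluating at (u, v) = (3, -5*pi/6): E = 5, F = 0, G = 9.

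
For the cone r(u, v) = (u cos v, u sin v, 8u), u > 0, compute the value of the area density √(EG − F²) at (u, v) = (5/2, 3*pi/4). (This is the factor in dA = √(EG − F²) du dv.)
√(EG − F²)|_{(5/2, 3*pi/4)} = 5*sqrt(65)/2

E = 65, F = 0, G = u^2, so EG − F² = 65*u^2. Taking the positive square root: √(EG − F²) = sqrt(65)*Abs(u). At (u, v) = (5/2, 3*pi/4): 5*sqrt(65)/2.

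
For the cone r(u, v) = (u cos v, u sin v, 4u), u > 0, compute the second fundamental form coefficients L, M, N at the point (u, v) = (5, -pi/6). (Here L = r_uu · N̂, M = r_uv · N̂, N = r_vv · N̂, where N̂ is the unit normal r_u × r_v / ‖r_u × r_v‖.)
L = 0;  M = 0;  N = 20*sqrt(17)/17

Compute the unit normal N̂(u, v) = (-4*sqrt(17)*u*cos(v)/(17*Abs(u)), -4*sqrt(17)*u*sin(v)/(17*Abs(u)), sqrt(17)*u/(17*Abs(u))), and the second partials r_uu, r_uv, r_vv. Take dot products:
  L(u, v) = r_uu · N̂ = 0,
  M(u, v) = r_uv · N̂ = 0,
  N(u, v) = r_vv · N̂ = 4*sqrt(17)*u^2/(17*Abs(u)).
Evaluating at (u, v) = (5, -pi/6):
  L = 0, M = 0, N = 20*sqrt(17)/17.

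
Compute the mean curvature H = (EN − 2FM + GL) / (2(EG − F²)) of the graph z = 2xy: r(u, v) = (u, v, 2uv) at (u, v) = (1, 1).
H = -8/27

With E = 4*v^2 + 1, F = 4*u*v, G = 4*u^2 + 1, L = 0, M = 2/sqrt(4*u^2 + 4*v^2 + 1), N = 0, assemble
  H = (EN − 2FM + GL) / (2(EG − F²)) = -8*u*v/(4*u^2 + 4*v^2 + 1)^(3/2).
At (u, v) = (1, 1): H = -8/27.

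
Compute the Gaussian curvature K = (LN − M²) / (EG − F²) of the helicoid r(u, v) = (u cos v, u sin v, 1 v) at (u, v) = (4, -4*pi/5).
K = -1/289

Coefficients of the first fundamental form: E = 1, F = 0, G = u^2 + 1.
Coefficients of the second fundamental form: L = 0, M = -1/sqrt(u^2 + 1), N = 0.
Assemble K = (LN − M²)/(EG − F²) = -1/(u^2 + 1)^2. At (u, v) = (4, -4*pi/5): K = -1/289.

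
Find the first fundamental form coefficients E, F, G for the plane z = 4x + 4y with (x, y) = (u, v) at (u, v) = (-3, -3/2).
E = 17;  F = 16;  G = 17

Partials: r_u = (1, 0, 4), r_v = (0, 1, 4). As functions of (u, v):
  E = r_u · r_u = 17,
  F = r_u · r_v = 16,
  G = r_v · r_v = 17.
Evaluating at (u, v) = (-3, -3/2): E = 17, F = 16, G = 17.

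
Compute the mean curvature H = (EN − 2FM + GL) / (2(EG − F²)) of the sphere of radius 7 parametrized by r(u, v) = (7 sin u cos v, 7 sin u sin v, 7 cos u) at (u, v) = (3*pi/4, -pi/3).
H = -1/7

With E = 49, F = 0, G = 49*sin(u)^2, L = -7*sin(u)/Abs(sin(u)), M = 0, N = -7*sin(u)^3/Abs(sin(u)), assemble
  H = (EN − 2FM + GL) / (2(EG − F²)) = -sin(u)/(7*Abs(sin(u))).
At (u, v) = (3*pi/4, -pi/3): H = -1/7.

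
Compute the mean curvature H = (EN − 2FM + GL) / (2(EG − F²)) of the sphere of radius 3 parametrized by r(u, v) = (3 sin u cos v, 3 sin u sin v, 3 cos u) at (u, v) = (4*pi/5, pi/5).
H = -1/3

With E = 9, F = 0, G = 9*sin(u)^2, L = -3*sin(u)/Abs(sin(u)), M = 0, N = -3*sin(u)^3/Abs(sin(u)), assemble
  H = (EN − 2FM + GL) / (2(EG − F²)) = -sin(u)/(3*Abs(sin(u))).
At (u, v) = (4*pi/5, pi/5): H = -1/3.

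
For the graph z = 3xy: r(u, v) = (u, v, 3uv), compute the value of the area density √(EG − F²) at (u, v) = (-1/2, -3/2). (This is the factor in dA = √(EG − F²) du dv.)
√(EG − F²)|_{(-1/2, -3/2)} = sqrt(94)/2

E = 9*v^2 + 1, F = 9*u*v, G = 9*u^2 + 1, so EG − F² = 9*u^2 + 9*v^2 + 1. Taking the positive square root: √(EG − F²) = sqrt(9*u^2 + 9*v^2 + 1). At (u, v) = (-1/2, -3/2): sqrt(94)/2.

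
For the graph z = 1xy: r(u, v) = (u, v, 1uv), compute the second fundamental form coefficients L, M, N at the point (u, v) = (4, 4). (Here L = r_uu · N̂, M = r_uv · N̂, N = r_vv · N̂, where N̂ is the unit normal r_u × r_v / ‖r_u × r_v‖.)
L = 0;  M = sqrt(33)/33;  N = 0

Compute the unit normal N̂(u, v) = (-v/sqrt(u^2 + v^2 + 1), -u/sqrt(u^2 + v^2 + 1), 1/sqrt(u^2 + v^2 + 1)), and the second partials r_uu, r_uv, r_vv. Take dot products:
  L(u, v) = r_uu · N̂ = 0,
  M(u, v) = r_uv · N̂ = 1/sqrt(u^2 + v^2 + 1),
  N(u, v) = r_vv · N̂ = 0.
Evaluating at (u, v) = (4, 4):
  L = 0, M = sqrt(33)/33, N = 0.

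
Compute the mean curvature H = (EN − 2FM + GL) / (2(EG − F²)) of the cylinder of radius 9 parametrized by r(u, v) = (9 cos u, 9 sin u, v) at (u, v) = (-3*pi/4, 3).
H = -1/18

With E = 81, F = 0, G = 1, L = -9, M = 0, N = 0, assemble
  H = (EN − 2FM + GL) / (2(EG − F²)) = -1/18.
At (u, v) = (-3*pi/4, 3): H = -1/18.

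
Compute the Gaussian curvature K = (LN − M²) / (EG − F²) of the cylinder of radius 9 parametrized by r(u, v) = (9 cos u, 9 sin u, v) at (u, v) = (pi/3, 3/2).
K = 0

Coefficients of the first fundamental form: E = 81, F = 0, G = 1.
Coefficients of the second fundamental form: L = -9, M = 0, N = 0.
Assemble K = (LN − M²)/(EG − F²) = 0. At (u, v) = (pi/3, 3/2): K = 0.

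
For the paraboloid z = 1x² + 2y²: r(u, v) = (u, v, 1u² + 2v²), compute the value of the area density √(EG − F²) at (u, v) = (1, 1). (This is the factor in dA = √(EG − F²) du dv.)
√(EG − F²)|_{(1, 1)} = sqrt(21)

E = 4*u^2 + 1, F = 8*u*v, G = 16*v^2 + 1, so EG − F² = 4*u^2 + 16*v^2 + 1. Taking the positive square root: √(EG − F²) = sqrt(4*u^2 + 16*v^2 + 1). At (u, v) = (1, 1): sqrt(21).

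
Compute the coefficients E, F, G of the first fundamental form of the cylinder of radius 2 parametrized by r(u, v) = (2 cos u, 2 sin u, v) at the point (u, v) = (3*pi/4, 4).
E = 4;  F = 0;  G = 1

Partials: r_u = (-2*sin(u), 2*cos(u), 0), r_v = (0, 0, 1). As functions of (u, v):
  E = r_u · r_u = 4,
  F = r_u · r_v = 0,
  G = r_v · r_v = 1.
Evaluating at (u, v) = (3*pi/4, 4): E = 4, F = 0, G = 1.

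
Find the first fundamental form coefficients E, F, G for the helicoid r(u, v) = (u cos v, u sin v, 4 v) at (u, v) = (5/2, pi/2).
E = 1;  F = 0;  G = 89/4

Partials: r_u = (cos(v), sin(v), 0), r_v = (-u*sin(v), u*cos(v), 4). As functions of (u, v):
  E = r_u · r_u = 1,
  F = r_u · r_v = 0,
  G = r_v · r_v = u^2 + 16.
Evaluating at (u, v) = (5/2, pi/2): E = 1, F = 0, G = 89/4.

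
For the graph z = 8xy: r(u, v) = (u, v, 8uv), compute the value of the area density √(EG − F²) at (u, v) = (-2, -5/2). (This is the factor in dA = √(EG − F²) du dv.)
√(EG − F²)|_{(-2, -5/2)} = 3*sqrt(73)

E = 64*v^2 + 1, F = 64*u*v, G = 64*u^2 + 1, so EG − F² = 64*u^2 + 64*v^2 + 1. Taking the positive square root: √(EG − F²) = sqrt(64*u^2 + 64*v^2 + 1). At (u, v) = (-2, -5/2): 3*sqrt(73).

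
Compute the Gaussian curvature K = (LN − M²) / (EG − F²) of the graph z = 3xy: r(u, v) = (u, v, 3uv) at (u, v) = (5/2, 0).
K = -144/52441

Coefficients of the first fundamental form: E = 9*v^2 + 1, F = 9*u*v, G = 9*u^2 + 1.
Coefficients of the second fundamental form: L = 0, M = 3/sqrt(9*u^2 + 9*v^2 + 1), N = 0.
Assemble K = (LN − M²)/(EG − F²) = -9/(81*u^4 + 162*u^2*v^2 + 18*u^2 + 81*v^4 + 18*v^2 + 1). At (u, v) = (5/2, 0): K = -144/52441.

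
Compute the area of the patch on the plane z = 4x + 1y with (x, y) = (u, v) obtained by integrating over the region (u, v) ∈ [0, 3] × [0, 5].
Area = 45*sqrt(2)

Area = ∫∫ √(EG − F²) du dv with √(EG − F²) = 3*sqrt(2). Integrating over [0, 3] × [0, 5] gives 45*sqrt(2).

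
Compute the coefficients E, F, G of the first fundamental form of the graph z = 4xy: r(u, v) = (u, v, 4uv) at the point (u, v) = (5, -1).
E = 17;  F = -80;  G = 401

Partials: r_u = (1, 0, 4*v), r_v = (0, 1, 4*u). As functions of (u, v):
  E = r_u · r_u = 16*v^2 + 1,
  F = r_u · r_v = 16*u*v,
  G = r_v · r_v = 16*u^2 + 1.
Evaluating at (u, v) = (5, -1): E = 17, F = -80, G = 401.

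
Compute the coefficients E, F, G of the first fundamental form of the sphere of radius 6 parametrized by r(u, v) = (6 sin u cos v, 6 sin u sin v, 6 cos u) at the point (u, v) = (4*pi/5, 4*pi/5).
E = 36;  F = 0;  G = 45/2 - 9*sqrt(5)/2

Partials: r_u = (6*cos(u)*cos(v), 6*sin(v)*cos(u), -6*sin(u)), r_v = (-6*sin(u)*sin(v), 6*sin(u)*cos(v), 0). As functions of (u, v):
  E = r_u · r_u = 36,
  F = r_u · r_v = 0,
  G = r_v · r_v = 36*sin(u)^2.
Evaluating at (u, v) = (4*pi/5, 4*pi/5): E = 36, F = 0, G = 45/2 - 9*sqrt(5)/2.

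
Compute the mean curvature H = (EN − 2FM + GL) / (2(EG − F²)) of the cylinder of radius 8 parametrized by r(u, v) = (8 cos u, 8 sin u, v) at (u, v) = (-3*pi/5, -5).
H = -1/16

With E = 64, F = 0, G = 1, L = -8, M = 0, N = 0, assemble
  H = (EN − 2FM + GL) / (2(EG − F²)) = -1/16.
At (u, v) = (-3*pi/5, -5): H = -1/16.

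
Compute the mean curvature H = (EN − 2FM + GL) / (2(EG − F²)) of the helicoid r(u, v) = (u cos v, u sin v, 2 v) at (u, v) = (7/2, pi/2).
H = 0

With E = 1, F = 0, G = u^2 + 4, L = 0, M = -2/sqrt(u^2 + 4), N = 0, assemble
  H = (EN − 2FM + GL) / (2(EG − F²)) = 0.
At (u, v) = (7/2, pi/2): H = 0.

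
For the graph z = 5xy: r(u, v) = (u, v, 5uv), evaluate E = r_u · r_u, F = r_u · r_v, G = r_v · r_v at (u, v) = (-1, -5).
E = 626;  F = 125;  G = 26

Partials: r_u = (1, 0, 5*v), r_v = (0, 1, 5*u). As functions of (u, v):
  E = r_u · r_u = 25*v^2 + 1,
  F = r_u · r_v = 25*u*v,
  G = r_v · r_v = 25*u^2 + 1.
Evaluating at (u, v) = (-1, -5): E = 626, F = 125, G = 26.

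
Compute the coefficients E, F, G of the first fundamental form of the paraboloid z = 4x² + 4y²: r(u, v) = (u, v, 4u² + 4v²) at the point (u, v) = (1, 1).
E = 65;  F = 64;  G = 65

Partials: r_u = (1, 0, 8*u), r_v = (0, 1, 8*v). As functions of (u, v):
  E = r_u · r_u = 64*u^2 + 1,
  F = r_u · r_v = 64*u*v,
  G = r_v · r_v = 64*v^2 + 1.
Evaluating at (u, v) = (1, 1): E = 65, F = 64, G = 65.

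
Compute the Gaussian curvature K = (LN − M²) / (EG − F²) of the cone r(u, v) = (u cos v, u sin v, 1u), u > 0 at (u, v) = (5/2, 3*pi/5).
K = 0

Coefficients of the first fundamental form: E = 2, F = 0, G = u^2.
Coefficients of the second fundamental form: L = 0, M = 0, N = sqrt(2)*u^2/(2*Abs(u)).
Assemble K = (LN − M²)/(EG − F²) = 0. At (u, v) = (5/2, 3*pi/5): K = 0.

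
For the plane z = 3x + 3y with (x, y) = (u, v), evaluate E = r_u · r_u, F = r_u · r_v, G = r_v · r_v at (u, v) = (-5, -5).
E = 10;  F = 9;  G = 10

Partials: r_u = (1, 0, 3), r_v = (0, 1, 3). As functions of (u, v):
  E = r_u · r_u = 10,
  F = r_u · r_v = 9,
  G = r_v · r_v = 10.
Evaluating at (u, v) = (-5, -5): E = 10, F = 9, G = 10.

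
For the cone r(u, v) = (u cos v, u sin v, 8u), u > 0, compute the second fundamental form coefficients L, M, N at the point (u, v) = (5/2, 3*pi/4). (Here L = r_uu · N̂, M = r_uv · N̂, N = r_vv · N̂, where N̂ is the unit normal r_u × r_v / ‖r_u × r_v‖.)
L = 0;  M = 0;  N = 4*sqrt(65)/13

Compute the unit normal N̂(u, v) = (-8*sqrt(65)*u*cos(v)/(65*Abs(u)), -8*sqrt(65)*u*sin(v)/(65*Abs(u)), sqrt(65)*u/(65*Abs(u))), and the second partials r_uu, r_uv, r_vv. Take dot products:
  L(u, v) = r_uu · N̂ = 0,
  M(u, v) = r_uv · N̂ = 0,
  N(u, v) = r_vv · N̂ = 8*sqrt(65)*u^2/(65*Abs(u)).
Evaluating at (u, v) = (5/2, 3*pi/4):
  L = 0, M = 0, N = 4*sqrt(65)/13.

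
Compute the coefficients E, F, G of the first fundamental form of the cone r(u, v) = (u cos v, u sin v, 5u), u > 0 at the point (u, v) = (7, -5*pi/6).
E = 26;  F = 0;  G = 49

Partials: r_u = (cos(v), sin(v), 5), r_v = (-u*sin(v), u*cos(v), 0). As functions of (u, v):
  E = r_u · r_u = 26,
  F = r_u · r_v = 0,
  G = r_v · r_v = u^2.
Evaluating at (u, v) = (7, -5*pi/6): E = 26, F = 0, G = 49.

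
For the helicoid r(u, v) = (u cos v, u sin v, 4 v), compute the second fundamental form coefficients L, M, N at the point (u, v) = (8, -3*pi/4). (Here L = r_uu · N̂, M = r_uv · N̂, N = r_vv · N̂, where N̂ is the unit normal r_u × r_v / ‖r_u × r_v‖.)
L = 0;  M = -sqrt(5)/5;  N = 0

Compute the unit normal N̂(u, v) = (4*sin(v)/sqrt(u^2 + 16), -4*cos(v)/sqrt(u^2 + 16), u/sqrt(u^2 + 16)), and the second partials r_uu, r_uv, r_vv. Take dot products:
  L(u, v) = r_uu · N̂ = 0,
  M(u, v) = r_uv · N̂ = -4/sqrt(u^2 + 16),
  N(u, v) = r_vv · N̂ = 0.
Evaluating at (u, v) = (8, -3*pi/4):
  L = 0, M = -sqrt(5)/5, N = 0.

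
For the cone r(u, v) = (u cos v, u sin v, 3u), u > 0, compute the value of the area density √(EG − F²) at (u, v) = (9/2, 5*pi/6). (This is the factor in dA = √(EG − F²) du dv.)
√(EG − F²)|_{(9/2, 5*pi/6)} = 9*sqrt(10)/2

E = 10, F = 0, G = u^2, so EG − F² = 10*u^2. Taking the positive square root: √(EG − F²) = sqrt(10)*Abs(u). At (u, v) = (9/2, 5*pi/6): 9*sqrt(10)/2.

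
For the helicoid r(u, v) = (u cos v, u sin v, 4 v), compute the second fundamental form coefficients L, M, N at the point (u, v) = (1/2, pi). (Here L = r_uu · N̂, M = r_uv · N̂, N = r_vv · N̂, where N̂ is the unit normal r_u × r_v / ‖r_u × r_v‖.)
L = 0;  M = -8*sqrt(65)/65;  N = 0

Compute the unit normal N̂(u, v) = (4*sin(v)/sqrt(u^2 + 16), -4*cos(v)/sqrt(u^2 + 16), u/sqrt(u^2 + 16)), and the second partials r_uu, r_uv, r_vv. Take dot products:
  L(u, v) = r_uu · N̂ = 0,
  M(u, v) = r_uv · N̂ = -4/sqrt(u^2 + 16),
  N(u, v) = r_vv · N̂ = 0.
Evaluating at (u, v) = (1/2, pi):
  L = 0, M = -8*sqrt(65)/65, N = 0.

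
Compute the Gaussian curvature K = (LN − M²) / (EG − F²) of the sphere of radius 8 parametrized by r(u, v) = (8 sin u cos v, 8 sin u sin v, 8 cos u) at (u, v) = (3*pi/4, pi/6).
K = 1/64

Coefficients of the first fundamental form: E = 64, F = 0, G = 64*sin(u)^2.
Coefficients of the second fundamental form: L = -8*sin(u)/Abs(sin(u)), M = 0, N = -8*sin(u)^3/Abs(sin(u)).
Assemble K = (LN − M²)/(EG − F²) = 1/64. At (u, v) = (3*pi/4, pi/6): K = 1/64.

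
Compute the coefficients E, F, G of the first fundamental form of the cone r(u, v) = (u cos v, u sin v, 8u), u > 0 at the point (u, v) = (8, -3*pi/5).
E = 65;  F = 0;  G = 64

Partials: r_u = (cos(v), sin(v), 8), r_v = (-u*sin(v), u*cos(v), 0). As functions of (u, v):
  E = r_u · r_u = 65,
  F = r_u · r_v = 0,
  G = r_v · r_v = u^2.
Evaluating at (u, v) = (8, -3*pi/5): E = 65, F = 0, G = 64.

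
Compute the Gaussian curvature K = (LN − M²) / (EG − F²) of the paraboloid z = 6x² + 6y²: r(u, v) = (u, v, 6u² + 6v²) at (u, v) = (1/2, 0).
K = 144/1369

Coefficients of the first fundamental form: E = 144*u^2 + 1, F = 144*u*v, G = 144*v^2 + 1.
Coefficients of the second fundamental form: L = 12/sqrt(144*u^2 + 144*v^2 + 1), M = 0, N = 12/sqrt(144*u^2 + 144*v^2 + 1).
Assemble K = (LN − M²)/(EG − F²) = 144/(20736*u^4 + 41472*u^2*v^2 + 288*u^2 + 20736*v^4 + 288*v^2 + 1). At (u, v) = (1/2, 0): K = 144/1369.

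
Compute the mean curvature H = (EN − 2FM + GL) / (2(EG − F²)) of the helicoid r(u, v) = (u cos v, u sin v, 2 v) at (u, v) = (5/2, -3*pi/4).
H = 0

With E = 1, F = 0, G = u^2 + 4, L = 0, M = -2/sqrt(u^2 + 4), N = 0, assemble
  H = (EN − 2FM + GL) / (2(EG − F²)) = 0.
At (u, v) = (5/2, -3*pi/4): H = 0.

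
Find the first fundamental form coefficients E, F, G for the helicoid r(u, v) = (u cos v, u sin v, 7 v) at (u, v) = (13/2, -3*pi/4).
E = 1;  F = 0;  G = 365/4

Partials: r_u = (cos(v), sin(v), 0), r_v = (-u*sin(v), u*cos(v), 7). As functions of (u, v):
  E = r_u · r_u = 1,
  F = r_u · r_v = 0,
  G = r_v · r_v = u^2 + 49.
Evaluating at (u, v) = (13/2, -3*pi/4): E = 1, F = 0, G = 365/4.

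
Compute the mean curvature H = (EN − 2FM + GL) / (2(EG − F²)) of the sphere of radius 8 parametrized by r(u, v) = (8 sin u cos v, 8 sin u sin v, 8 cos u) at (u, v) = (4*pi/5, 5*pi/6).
H = -1/8

With E = 64, F = 0, G = 64*sin(u)^2, L = -8*sin(u)/Abs(sin(u)), M = 0, N = -8*sin(u)^3/Abs(sin(u)), assemble
  H = (EN − 2FM + GL) / (2(EG − F²)) = -sin(u)/(8*Abs(sin(u))).
At (u, v) = (4*pi/5, 5*pi/6): H = -1/8.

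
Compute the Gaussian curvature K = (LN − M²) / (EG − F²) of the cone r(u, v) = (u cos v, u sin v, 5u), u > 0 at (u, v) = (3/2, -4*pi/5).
K = 0

Coefficients of the first fundamental form: E = 26, F = 0, G = u^2.
Coefficients of the second fundamental form: L = 0, M = 0, N = 5*sqrt(26)*u^2/(26*Abs(u)).
Assemble K = (LN − M²)/(EG − F²) = 0. At (u, v) = (3/2, -4*pi/5): K = 0.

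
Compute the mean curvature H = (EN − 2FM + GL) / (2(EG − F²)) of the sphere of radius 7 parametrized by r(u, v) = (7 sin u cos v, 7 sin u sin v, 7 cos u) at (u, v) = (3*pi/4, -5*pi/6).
H = -1/7

With E = 49, F = 0, G = 49*sin(u)^2, L = -7*sin(u)/Abs(sin(u)), M = 0, N = -7*sin(u)^3/Abs(sin(u)), assemble
  H = (EN − 2FM + GL) / (2(EG − F²)) = -sin(u)/(7*Abs(sin(u))).
At (u, v) = (3*pi/4, -5*pi/6): H = -1/7.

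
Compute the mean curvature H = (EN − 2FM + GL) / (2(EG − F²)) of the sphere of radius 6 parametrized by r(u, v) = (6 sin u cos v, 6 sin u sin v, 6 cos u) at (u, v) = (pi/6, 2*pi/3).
H = -1/6

With E = 36, F = 0, G = 36*sin(u)^2, L = -6*sin(u)/Abs(sin(u)), M = 0, N = -6*sin(u)^3/Abs(sin(u)), assemble
  H = (EN − 2FM + GL) / (2(EG − F²)) = -sin(u)/(6*Abs(sin(u))).
At (u, v) = (pi/6, 2*pi/3): H = -1/6.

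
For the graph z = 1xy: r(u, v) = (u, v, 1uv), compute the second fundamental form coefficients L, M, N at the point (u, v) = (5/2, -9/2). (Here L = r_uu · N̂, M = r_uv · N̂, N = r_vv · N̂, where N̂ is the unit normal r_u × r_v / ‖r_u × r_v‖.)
L = 0;  M = sqrt(110)/55;  N = 0

Compute the unit normal N̂(u, v) = (-v/sqrt(u^2 + v^2 + 1), -u/sqrt(u^2 + v^2 + 1), 1/sqrt(u^2 + v^2 + 1)), and the second partials r_uu, r_uv, r_vv. Take dot products:
  L(u, v) = r_uu · N̂ = 0,
  M(u, v) = r_uv · N̂ = 1/sqrt(u^2 + v^2 + 1),
  N(u, v) = r_vv · N̂ = 0.
Evaluating at (u, v) = (5/2, -9/2):
  L = 0, M = sqrt(110)/55, N = 0.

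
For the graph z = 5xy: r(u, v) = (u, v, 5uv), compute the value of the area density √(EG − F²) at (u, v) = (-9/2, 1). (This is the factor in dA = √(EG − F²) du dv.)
√(EG − F²)|_{(-9/2, 1)} = sqrt(2129)/2

E = 25*v^2 + 1, F = 25*u*v, G = 25*u^2 + 1, so EG − F² = 25*u^2 + 25*v^2 + 1. Taking the positive square root: √(EG − F²) = sqrt(25*u^2 + 25*v^2 + 1). At (u, v) = (-9/2, 1): sqrt(2129)/2.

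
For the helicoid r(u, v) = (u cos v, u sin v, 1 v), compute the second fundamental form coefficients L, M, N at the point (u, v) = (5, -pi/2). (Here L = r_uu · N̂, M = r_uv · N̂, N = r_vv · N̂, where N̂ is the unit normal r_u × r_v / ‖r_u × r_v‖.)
L = 0;  M = -sqrt(26)/26;  N = 0

Compute the unit normal N̂(u, v) = (sin(v)/sqrt(u^2 + 1), -cos(v)/sqrt(u^2 + 1), u/sqrt(u^2 + 1)), and the second partials r_uu, r_uv, r_vv. Take dot products:
  L(u, v) = r_uu · N̂ = 0,
  M(u, v) = r_uv · N̂ = -1/sqrt(u^2 + 1),
  N(u, v) = r_vv · N̂ = 0.
Evaluating at (u, v) = (5, -pi/2):
  L = 0, M = -sqrt(26)/26, N = 0.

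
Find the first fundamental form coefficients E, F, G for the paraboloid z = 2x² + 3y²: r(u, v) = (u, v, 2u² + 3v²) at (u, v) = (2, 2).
E = 65;  F = 96;  G = 145

Partials: r_u = (1, 0, 4*u), r_v = (0, 1, 6*v). As functions of (u, v):
  E = r_u · r_u = 16*u^2 + 1,
  F = r_u · r_v = 24*u*v,
  G = r_v · r_v = 36*v^2 + 1.
Evaluating at (u, v) = (2, 2): E = 65, F = 96, G = 145.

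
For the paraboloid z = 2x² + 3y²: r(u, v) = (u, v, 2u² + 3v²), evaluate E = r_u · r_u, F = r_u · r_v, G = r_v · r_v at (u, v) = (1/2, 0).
E = 5;  F = 0;  G = 1

Partials: r_u = (1, 0, 4*u), r_v = (0, 1, 6*v). As functions of (u, v):
  E = r_u · r_u = 16*u^2 + 1,
  F = r_u · r_v = 24*u*v,
  G = r_v · r_v = 36*v^2 + 1.
Evaluating at (u, v) = (1/2, 0): E = 5, F = 0, G = 1.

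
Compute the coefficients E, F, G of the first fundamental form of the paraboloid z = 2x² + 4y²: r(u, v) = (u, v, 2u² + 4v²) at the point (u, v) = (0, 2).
E = 1;  F = 0;  G = 257

Partials: r_u = (1, 0, 4*u), r_v = (0, 1, 8*v). As functions of (u, v):
  E = r_u · r_u = 16*u^2 + 1,
  F = r_u · r_v = 32*u*v,
  G = r_v · r_v = 64*v^2 + 1.
Evaluating at (u, v) = (0, 2): E = 1, F = 0, G = 257.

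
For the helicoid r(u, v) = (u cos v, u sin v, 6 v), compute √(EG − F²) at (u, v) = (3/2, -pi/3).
√(EG − F²)|_{(3/2, -pi/3)} = 3*sqrt(17)/2

E = 1, F = 0, G = u^2 + 36; EG − F² = u^2 + 36; √(EG − F²) = sqrt(u^2 + 36). At the given point: 3*sqrt(17)/2.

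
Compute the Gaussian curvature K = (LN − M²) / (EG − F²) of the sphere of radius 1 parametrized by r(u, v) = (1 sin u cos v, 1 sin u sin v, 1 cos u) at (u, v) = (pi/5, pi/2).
K = 1

Coefficients of the first fundamental form: E = 1, F = 0, G = sin(u)^2.
Coefficients of the second fundamental form: L = -sin(u)/Abs(sin(u)), M = 0, N = -sin(u)^3/Abs(sin(u)).
Assemble K = (LN − M²)/(EG − F²) = 1. At (u, v) = (pi/5, pi/2): K = 1.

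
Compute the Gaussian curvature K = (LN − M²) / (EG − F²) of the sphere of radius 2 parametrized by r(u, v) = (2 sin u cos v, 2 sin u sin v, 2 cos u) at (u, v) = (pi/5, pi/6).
K = 1/4

Coefficients of the first fundamental form: E = 4, F = 0, G = 4*sin(u)^2.
Coefficients of the second fundamental form: L = -2*sin(u)/Abs(sin(u)), M = 0, N = -2*sin(u)^3/Abs(sin(u)).
Assemble K = (LN − M²)/(EG − F²) = 1/4. At (u, v) = (pi/5, pi/6): K = 1/4.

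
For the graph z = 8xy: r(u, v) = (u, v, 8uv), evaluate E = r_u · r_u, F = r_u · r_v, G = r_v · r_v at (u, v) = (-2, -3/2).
E = 145;  F = 192;  G = 257

Partials: r_u = (1, 0, 8*v), r_v = (0, 1, 8*u). As functions of (u, v):
  E = r_u · r_u = 64*v^2 + 1,
  F = r_u · r_v = 64*u*v,
  G = r_v · r_v = 64*u^2 + 1.
Evaluating at (u, v) = (-2, -3/2): E = 145, F = 192, G = 257.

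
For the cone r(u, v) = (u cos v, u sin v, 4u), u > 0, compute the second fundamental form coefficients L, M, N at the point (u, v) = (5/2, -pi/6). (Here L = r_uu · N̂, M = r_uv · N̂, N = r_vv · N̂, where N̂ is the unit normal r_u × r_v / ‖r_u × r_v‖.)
L = 0;  M = 0;  N = 10*sqrt(17)/17

Compute the unit normal N̂(u, v) = (-4*sqrt(17)*u*cos(v)/(17*Abs(u)), -4*sqrt(17)*u*sin(v)/(17*Abs(u)), sqrt(17)*u/(17*Abs(u))), and the second partials r_uu, r_uv, r_vv. Take dot products:
  L(u, v) = r_uu · N̂ = 0,
  M(u, v) = r_uv · N̂ = 0,
  N(u, v) = r_vv · N̂ = 4*sqrt(17)*u^2/(17*Abs(u)).
Evaluating at (u, v) = (5/2, -pi/6):
  L = 0, M = 0, N = 10*sqrt(17)/17.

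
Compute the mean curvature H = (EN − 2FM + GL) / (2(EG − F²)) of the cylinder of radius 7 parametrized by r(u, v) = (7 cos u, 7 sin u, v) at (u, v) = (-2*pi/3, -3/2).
H = -1/14

With E = 49, F = 0, G = 1, L = -7, M = 0, N = 0, assemble
  H = (EN − 2FM + GL) / (2(EG − F²)) = -1/14.
At (u, v) = (-2*pi/3, -3/2): H = -1/14.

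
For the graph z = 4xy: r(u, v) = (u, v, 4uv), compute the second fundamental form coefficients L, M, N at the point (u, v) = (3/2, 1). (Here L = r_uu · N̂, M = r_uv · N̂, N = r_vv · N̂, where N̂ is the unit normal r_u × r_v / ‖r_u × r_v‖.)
L = 0;  M = 4*sqrt(53)/53;  N = 0

Compute the unit normal N̂(u, v) = (-4*v/sqrt(16*u^2 + 16*v^2 + 1), -4*u/sqrt(16*u^2 + 16*v^2 + 1), 1/sqrt(16*u^2 + 16*v^2 + 1)), and the second partials r_uu, r_uv, r_vv. Take dot products:
  L(u, v) = r_uu · N̂ = 0,
  M(u, v) = r_uv · N̂ = 4/sqrt(16*u^2 + 16*v^2 + 1),
  N(u, v) = r_vv · N̂ = 0.
Evaluating at (u, v) = (3/2, 1):
  L = 0, M = 4*sqrt(53)/53, N = 0.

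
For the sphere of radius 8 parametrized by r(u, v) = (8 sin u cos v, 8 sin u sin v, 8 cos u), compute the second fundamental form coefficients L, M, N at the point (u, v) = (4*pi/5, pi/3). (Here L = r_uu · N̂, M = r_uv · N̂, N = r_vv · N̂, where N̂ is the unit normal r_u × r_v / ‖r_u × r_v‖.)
L = -8;  M = 0;  N = -5 + sqrt(5)

Compute the unit normal N̂(u, v) = (sin(u)^2*cos(v)/Abs(sin(u)), sin(u)^2*sin(v)/Abs(sin(u)), sin(2*u)/(2*Abs(sin(u)))), and the second partials r_uu, r_uv, r_vv. Take dot products:
  L(u, v) = r_uu · N̂ = -8*sin(u)/Abs(sin(u)),
  M(u, v) = r_uv · N̂ = 0,
  N(u, v) = r_vv · N̂ = -8*sin(u)^3/Abs(sin(u)).
Evaluating at (u, v) = (4*pi/5, pi/3):
  L = -8, M = 0, N = -5 + sqrt(5).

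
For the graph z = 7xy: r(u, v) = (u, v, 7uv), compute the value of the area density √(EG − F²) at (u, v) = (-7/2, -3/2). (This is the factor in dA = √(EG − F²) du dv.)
√(EG − F²)|_{(-7/2, -3/2)} = sqrt(2846)/2

E = 49*v^2 + 1, F = 49*u*v, G = 49*u^2 + 1, so EG − F² = 49*u^2 + 49*v^2 + 1. Taking the positive square root: √(EG − F²) = sqrt(49*u^2 + 49*v^2 + 1). At (u, v) = (-7/2, -3/2): sqrt(2846)/2.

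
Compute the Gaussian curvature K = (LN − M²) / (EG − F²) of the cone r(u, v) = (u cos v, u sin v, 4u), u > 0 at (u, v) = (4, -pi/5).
K = 0

Coefficients of the first fundamental form: E = 17, F = 0, G = u^2.
Coefficients of the second fundamental form: L = 0, M = 0, N = 4*sqrt(17)*u^2/(17*Abs(u)).
Assemble K = (LN − M²)/(EG − F²) = 0. At (u, v) = (4, -pi/5): K = 0.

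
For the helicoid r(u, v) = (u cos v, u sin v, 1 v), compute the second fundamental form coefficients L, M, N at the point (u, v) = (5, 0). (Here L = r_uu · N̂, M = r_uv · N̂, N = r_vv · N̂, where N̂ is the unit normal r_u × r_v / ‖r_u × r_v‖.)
L = 0;  M = -sqrt(26)/26;  N = 0

Compute the unit normal N̂(u, v) = (sin(v)/sqrt(u^2 + 1), -cos(v)/sqrt(u^2 + 1), u/sqrt(u^2 + 1)), and the second partials r_uu, r_uv, r_vv. Take dot products:
  L(u, v) = r_uu · N̂ = 0,
  M(u, v) = r_uv · N̂ = -1/sqrt(u^2 + 1),
  N(u, v) = r_vv · N̂ = 0.
Evaluating at (u, v) = (5, 0):
  L = 0, M = -sqrt(26)/26, N = 0.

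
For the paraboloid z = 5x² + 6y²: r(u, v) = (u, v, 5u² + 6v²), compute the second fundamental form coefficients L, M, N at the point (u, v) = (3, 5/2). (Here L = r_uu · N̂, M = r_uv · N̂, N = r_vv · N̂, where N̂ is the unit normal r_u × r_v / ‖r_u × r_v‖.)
L = 10*sqrt(1801)/1801;  M = 0;  N = 12*sqrt(1801)/1801

Compute the unit normal N̂(u, v) = (-10*u/sqrt(100*u^2 + 144*v^2 + 1), -12*v/sqrt(100*u^2 + 144*v^2 + 1), 1/sqrt(100*u^2 + 144*v^2 + 1)), and the second partials r_uu, r_uv, r_vv. Take dot products:
  L(u, v) = r_uu · N̂ = 10/sqrt(100*u^2 + 144*v^2 + 1),
  M(u, v) = r_uv · N̂ = 0,
  N(u, v) = r_vv · N̂ = 12/sqrt(100*u^2 + 144*v^2 + 1).
Evaluating at (u, v) = (3, 5/2):
  L = 10*sqrt(1801)/1801, M = 0, N = 12*sqrt(1801)/1801.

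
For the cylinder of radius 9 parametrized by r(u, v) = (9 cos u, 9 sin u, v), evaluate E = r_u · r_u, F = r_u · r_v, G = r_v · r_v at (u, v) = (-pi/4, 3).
E = 81;  F = 0;  G = 1

Partials: r_u = (-9*sin(u), 9*cos(u), 0), r_v = (0, 0, 1). As functions of (u, v):
  E = r_u · r_u = 81,
  F = r_u · r_v = 0,
  G = r_v · r_v = 1.
Evaluating at (u, v) = (-pi/4, 3): E = 81, F = 0, G = 1.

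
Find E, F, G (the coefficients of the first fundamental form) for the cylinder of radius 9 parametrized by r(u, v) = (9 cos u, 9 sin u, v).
E = 81;  F = 0;  G = 1

Compute partials: r_u = (-9*sin(u), 9*cos(u), 0), r_v = (0, 0, 1). Then
  E = r_u · r_u = 81,
  F = r_u · r_v = 0,
  G = r_v · r_v = 1.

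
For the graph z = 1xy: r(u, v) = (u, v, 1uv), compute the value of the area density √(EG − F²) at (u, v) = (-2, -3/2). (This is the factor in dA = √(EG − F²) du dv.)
√(EG − F²)|_{(-2, -3/2)} = sqrt(29)/2

E = v^2 + 1, F = u*v, G = u^2 + 1, so EG − F² = u^2 + v^2 + 1. Taking the positive square root: √(EG − F²) = sqrt(u^2 + v^2 + 1). At (u, v) = (-2, -3/2): sqrt(29)/2.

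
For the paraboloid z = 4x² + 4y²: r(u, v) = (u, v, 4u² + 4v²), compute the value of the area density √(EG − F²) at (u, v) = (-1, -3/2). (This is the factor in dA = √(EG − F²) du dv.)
√(EG − F²)|_{(-1, -3/2)} = sqrt(209)

E = 64*u^2 + 1, F = 64*u*v, G = 64*v^2 + 1, so EG − F² = 64*u^2 + 64*v^2 + 1. Taking the positive square root: √(EG − F²) = sqrt(64*u^2 + 64*v^2 + 1). At (u, v) = (-1, -3/2): sqrt(209).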